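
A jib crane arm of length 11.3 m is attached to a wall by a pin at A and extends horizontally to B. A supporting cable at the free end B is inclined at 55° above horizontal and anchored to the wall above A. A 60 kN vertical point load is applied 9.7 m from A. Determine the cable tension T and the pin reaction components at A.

T = 62.88 kN, A_x = 36.06 kN, A_y = 8.496 kN

ΣM about A: T·sin55°·11.3 − 60·9.7 = 0 → T = 582/(11.3·0.819152) = 62.8753 ≈ 62.88 kN.
ΣF_x = 0: A_x − T·cos55° = 0 → A_x = 62.8753 × 0.573576 = 36.06 kN.
ΣF_y = 0: A_y + T·sin55° − 60 = 0 → A_y = 60 − 62.8753 × 0.819152 = 8.496 kN.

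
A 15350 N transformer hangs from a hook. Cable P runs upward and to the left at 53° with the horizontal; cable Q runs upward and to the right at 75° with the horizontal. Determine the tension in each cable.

T_P = 5042 N, T_Q = 11720 N

ΣF_x = 0: −T_P·cos53° + T_Q·cos75° = 0 → T_Q = 2.32523·T_P.
ΣF_y = 0: T_P·sin53° + T_Q·sin75° = 15350.
Substitute: T_P·(0.798636 + 2.32523·0.965926) = 15350 → T_P = 5041.65 ≈ 5042 N.
Then T_Q = 2.32523 × 5041.65 = 11720 N.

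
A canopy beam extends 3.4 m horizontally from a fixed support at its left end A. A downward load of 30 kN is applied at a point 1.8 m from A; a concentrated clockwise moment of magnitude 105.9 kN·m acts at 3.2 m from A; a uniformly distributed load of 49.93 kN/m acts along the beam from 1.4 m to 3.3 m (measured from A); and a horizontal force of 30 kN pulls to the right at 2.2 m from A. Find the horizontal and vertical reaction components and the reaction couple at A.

Resultant of the distributed load: 49.93 × 1.9 = 94.867 kN at 2.35 m from A.
ΣF_x = 0: A_x + 30 = 0 → A_x = -30.00 kN.
ΣF_y = 0: A_y − 30 − 49.93·1.9 = 0 → A_y = 124.9 kN.
ΣM about A: M_A − 30·1.8 − 105.9 − (49.93·1.9)·2.35 = 0 → M_A = 382.8 kN·m.

A_x = -30.00 kN, A_y = 124.9 kN, M_A = 382.8 kN·m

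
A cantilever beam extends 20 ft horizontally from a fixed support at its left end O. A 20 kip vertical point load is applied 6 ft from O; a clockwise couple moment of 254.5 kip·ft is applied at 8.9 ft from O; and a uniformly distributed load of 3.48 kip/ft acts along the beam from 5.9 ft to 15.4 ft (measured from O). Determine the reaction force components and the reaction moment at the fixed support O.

O_x = 0, O_y = 53.06 kip, M_O = 726.6 kip·ft

Resultant of the distributed load: 3.48 × 9.5 = 33.06 kip at 10.65 ft from O.
ΣF_x = 0: O_x = 0.
ΣF_y = 0: O_y − 20 − 3.48·9.5 = 0 → O_y = 53.06 kip.
ΣM about O: M_O − 20·6 − 254.5 − (3.48·9.5)·10.65 = 0 → M_O = 726.6 kip·ft.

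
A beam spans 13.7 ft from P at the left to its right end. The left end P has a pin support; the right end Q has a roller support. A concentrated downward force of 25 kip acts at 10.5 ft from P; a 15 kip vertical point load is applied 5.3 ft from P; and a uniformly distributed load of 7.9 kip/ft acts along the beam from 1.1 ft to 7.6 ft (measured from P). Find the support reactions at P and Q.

P_x = 0, P_y = 50.08 kip, Q_y = 41.27 kip

Resultant of the distributed load: 7.9 × 6.5 = 51.35 kip at 4.35 ft from P.
ΣM about P: Q_y·13.7 − 25·10.5 − 15·5.3 − (7.9·6.5)·4.35 = 0 → Q_y = 565.3725/13.7 = 41.2681 ≈ 41.27 kip.
ΣF_y = 0: P_y + 41.2681 − 25 − 15 − 7.9·6.5 = 0 → P_y = 50.08 kip.
ΣF_x = 0: no horizontal applied forces, so P_x = 0.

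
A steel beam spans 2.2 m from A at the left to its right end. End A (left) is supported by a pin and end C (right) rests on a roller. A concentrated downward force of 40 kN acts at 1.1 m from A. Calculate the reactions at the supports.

ΣM about A: C_y·2.2 − 40·1.1 = 0 → C_y = 44/2.2 = 20.00 kN.
ΣF_y = 0: A_y + 20 − 40 = 0 → A_y = 20.00 kN.
ΣF_x = 0: no horizontal applied forces, so A_x = 0.

A_x = 0, A_y = 20.00 kN, C_y = 20.00 kN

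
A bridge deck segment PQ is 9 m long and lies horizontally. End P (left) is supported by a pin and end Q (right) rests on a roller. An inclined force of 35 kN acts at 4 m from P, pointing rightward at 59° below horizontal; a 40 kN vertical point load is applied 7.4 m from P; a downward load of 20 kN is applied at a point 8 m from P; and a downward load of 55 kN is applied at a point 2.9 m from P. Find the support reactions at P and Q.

Moments about P: Q_y·9 − 35·sin59°·4 − 40·7.4 − 20·8 − 55·2.9 = 0 → Q_y = 735.503/9 = 81.7226 ≈ 81.72 kN.
ΣF_y = 0: P_y + 81.7226 − 35·sin59° − 40 − 20 − 55 = 0 → P_y = 63.28 kN.
ΣF_x = 0: P_x + 35·cos59° = 0 → P_x = -18.03 kN.

P_x = -18.03 kN, P_y = 63.28 kN, Q_y = 81.72 kN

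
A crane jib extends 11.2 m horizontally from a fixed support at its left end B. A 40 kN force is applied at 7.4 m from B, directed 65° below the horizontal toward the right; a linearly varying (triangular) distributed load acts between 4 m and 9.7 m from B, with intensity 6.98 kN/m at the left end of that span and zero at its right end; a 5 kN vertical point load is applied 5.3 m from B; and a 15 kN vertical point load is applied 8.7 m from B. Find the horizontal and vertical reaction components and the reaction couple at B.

B_x = -16.90 kN, B_y = 76.15 kN, M_B = 542.6 kN·m

Resultant of the triangular load: ½ × 6.98 × 5.7 = 19.893 kN, acting at 5.9 m from B (one-third of the span from the peak).
ΣF_x = 0: B_x + 40·cos65° = 0 → B_x = -16.90 kN.
ΣF_y = 0: B_y − 40·sin65° − ½·6.98·5.7 − 5 − 15 = 0 → B_y = 76.15 kN.
ΣM about B: M_B − 40·sin65°·7.4 − (½·6.98·5.7)·5.9 − 5·5.3 − 15·8.7 = 0 → M_B = 542.6 kN·m.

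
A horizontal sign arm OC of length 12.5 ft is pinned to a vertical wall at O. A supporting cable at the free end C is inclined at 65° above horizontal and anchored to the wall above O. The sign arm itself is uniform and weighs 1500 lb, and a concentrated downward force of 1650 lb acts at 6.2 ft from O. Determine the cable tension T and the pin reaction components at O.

ΣM about O: T·sin65°·12.5 − 1500·6.25 − 1650·6.2 = 0 → T = 19605/(12.5·0.906308) = 1730.54 ≈ 1731 lb.
ΣF_x = 0: O_x − T·cos65° = 0 → O_x = 1730.54 × 0.422618 = 731.4 lb.
ΣF_y = 0: O_y + T·sin65° − 1500 − 1650 = 0 → O_y = 3150 − 1730.54 × 0.906308 = 1582 lb.

T = 1731 lb, O_x = 731.4 lb, O_y = 1582 lb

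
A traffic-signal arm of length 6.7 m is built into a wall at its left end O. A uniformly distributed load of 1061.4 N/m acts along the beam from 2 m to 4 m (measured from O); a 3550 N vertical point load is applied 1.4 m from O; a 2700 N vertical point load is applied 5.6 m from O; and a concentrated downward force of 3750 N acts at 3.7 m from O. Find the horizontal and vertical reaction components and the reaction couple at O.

O_x = 0, O_y = 12120 N, M_O = 40330 N·m

Resultant of the distributed load: 1061.4 × 2 = 2122.8 N at 3 m from O.
ΣF_x = 0: O_x = 0.
ΣF_y = 0: O_y − 1061.4·2 − 3550 − 2700 − 3750 = 0 → O_y = 12120 N.
ΣM about O: M_O − (1061.4·2)·3 − 3550·1.4 − 2700·5.6 − 3750·3.7 = 0 → M_O = 40330 N·m.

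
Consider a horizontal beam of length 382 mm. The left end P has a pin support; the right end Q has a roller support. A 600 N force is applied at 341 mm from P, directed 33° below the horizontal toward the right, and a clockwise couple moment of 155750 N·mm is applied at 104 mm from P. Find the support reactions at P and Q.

Taking moments about P: Q_y·382 − 600·sin33°·341 − 155750 = 0 → Q_y = 267183/382 = 699.432 ≈ 699.4 N.
ΣF_y = 0: P_y + 699.432 − 600·sin33° = 0 → P_y = -372.6 N.
ΣF_x = 0: P_x + 600·cos33° = 0 → P_x = -503.2 N.

P_x = -503.2 N, P_y = -372.6 N, Q_y = 699.4 N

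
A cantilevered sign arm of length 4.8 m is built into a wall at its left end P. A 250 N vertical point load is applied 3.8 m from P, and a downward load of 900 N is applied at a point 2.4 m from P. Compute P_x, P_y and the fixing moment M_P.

ΣF_x = 0: P_x = 0.
ΣF_y = 0: P_y − 250 − 900 = 0 → P_y = 1150 N.
ΣM about P: M_P − 250·3.8 − 900·2.4 = 0 → M_P = 3110 N·m.

P_x = 0, P_y = 1150 N, M_P = 3110 N·m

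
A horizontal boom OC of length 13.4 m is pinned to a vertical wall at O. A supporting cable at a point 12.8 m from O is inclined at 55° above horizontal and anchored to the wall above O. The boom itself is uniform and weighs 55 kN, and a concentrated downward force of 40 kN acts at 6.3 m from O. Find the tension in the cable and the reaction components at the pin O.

ΣM about O: T·sin55°·12.8 − 55·6.7 − 40·6.3 = 0 → T = 620.5/(12.8·0.819152) = 59.179 ≈ 59.18 kN.
ΣF_x = 0: O_x − T·cos55° = 0 → O_x = 59.179 × 0.573576 = 33.94 kN.
ΣF_y = 0: O_y + T·sin55° − 55 − 40 = 0 → O_y = 95 − 59.179 × 0.819152 = 46.52 kN.

T = 59.18 kN, O_x = 33.94 kN, O_y = 46.52 kN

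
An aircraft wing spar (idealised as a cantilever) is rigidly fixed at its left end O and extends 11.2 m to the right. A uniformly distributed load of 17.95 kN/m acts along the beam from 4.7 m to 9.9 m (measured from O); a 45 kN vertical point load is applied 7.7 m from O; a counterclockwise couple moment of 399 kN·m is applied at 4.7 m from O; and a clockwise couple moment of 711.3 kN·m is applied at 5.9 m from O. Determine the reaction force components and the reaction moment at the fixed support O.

Resultant of the distributed load: 17.95 × 5.2 = 93.34 kN at 7.3 m from O.
ΣF_x = 0: O_x = 0.
ΣF_y = 0: O_y − 17.95·5.2 − 45 = 0 → O_y = 138.3 kN.
ΣM about O: M_O − (17.95·5.2)·7.3 − 45·7.7 + 399 − 711.3 = 0 → M_O = 1340 kN·m.

O_x = 0, O_y = 138.3 kN, M_O = 1340 kN·m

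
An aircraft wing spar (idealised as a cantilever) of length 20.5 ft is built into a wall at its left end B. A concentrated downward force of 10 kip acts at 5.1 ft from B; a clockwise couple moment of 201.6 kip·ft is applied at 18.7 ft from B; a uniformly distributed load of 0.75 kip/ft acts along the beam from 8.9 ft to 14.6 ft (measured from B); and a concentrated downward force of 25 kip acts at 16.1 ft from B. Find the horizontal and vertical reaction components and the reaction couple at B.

B_x = 0, B_y = 39.27 kip, M_B = 705.3 kip·ft

Resultant of the distributed load: 0.75 × 5.7 = 4.275 kip at 11.75 ft from B.
ΣF_x = 0: B_x = 0.
ΣF_y = 0: B_y − 10 − 0.75·5.7 − 25 = 0 → B_y = 39.27 kip.
ΣM about B: M_B − 10·5.1 − 201.6 − (0.75·5.7)·11.75 − 25·16.1 = 0 → M_B = 705.3 kip·ft.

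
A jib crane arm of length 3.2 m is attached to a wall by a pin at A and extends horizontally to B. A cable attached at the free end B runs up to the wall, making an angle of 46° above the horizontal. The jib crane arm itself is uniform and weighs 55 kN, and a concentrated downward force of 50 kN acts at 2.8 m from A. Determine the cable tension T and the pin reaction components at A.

ΣM about A: T·sin46°·3.2 − 55·1.6 − 50·2.8 = 0 → T = 228/(3.2·0.71934) = 99.0491 ≈ 99.05 kN.
ΣF_x = 0: A_x − T·cos46° = 0 → A_x = 99.0491 × 0.694658 = 68.81 kN.
ΣF_y = 0: A_y + T·sin46° − 55 − 50 = 0 → A_y = 105 − 99.0491 × 0.71934 = 33.75 kN.

T = 99.05 kN, A_x = 68.81 kN, A_y = 33.75 kN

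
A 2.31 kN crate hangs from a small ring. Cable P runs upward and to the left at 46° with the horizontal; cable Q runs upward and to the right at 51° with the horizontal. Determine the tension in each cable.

ΣF_x = 0: −T_P·cos46° + T_Q·cos51° = 0 → T_Q = 1.10382·T_P.
ΣF_y = 0: T_P·sin46° + T_Q·sin51° = 2.31.
Substitute: T_P·(0.71934 + 1.10382·0.777146) = 2.31 → T_P = 1.46465 ≈ 1.465 kN.
Then T_Q = 1.10382 × 1.46465 = 1.617 kN.

T_P = 1.465 kN, T_Q = 1.617 kN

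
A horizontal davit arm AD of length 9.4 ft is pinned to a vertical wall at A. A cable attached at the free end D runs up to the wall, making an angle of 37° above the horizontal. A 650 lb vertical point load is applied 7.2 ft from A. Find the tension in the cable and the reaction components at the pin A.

T = 827.3 lb, A_x = 660.7 lb, A_y = 152.1 lb

ΣM about A: T·sin37°·9.4 − 650·7.2 = 0 → T = 4680/(9.4·0.601815) = 827.285 ≈ 827.3 lb.
ΣF_x = 0: A_x − T·cos37° = 0 → A_x = 827.285 × 0.798636 = 660.7 lb.
ΣF_y = 0: A_y + T·sin37° − 650 = 0 → A_y = 650 − 827.285 × 0.601815 = 152.1 lb.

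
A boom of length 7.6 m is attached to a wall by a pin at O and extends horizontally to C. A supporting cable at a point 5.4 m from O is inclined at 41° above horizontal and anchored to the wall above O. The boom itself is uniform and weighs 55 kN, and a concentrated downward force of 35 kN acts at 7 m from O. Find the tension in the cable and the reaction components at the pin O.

ΣM about O: T·sin41°·5.4 − 55·3.8 − 35·7 = 0 → T = 454/(5.4·0.656059) = 128.15 ≈ 128.2 kN.
ΣF_x = 0: O_x − T·cos41° = 0 → O_x = 128.15 × 0.75471 = 96.72 kN.
ΣF_y = 0: O_y + T·sin41° − 55 − 35 = 0 → O_y = 90 − 128.15 × 0.656059 = 5.926 kN.

T = 128.2 kN, O_x = 96.72 kN, O_y = 5.926 kN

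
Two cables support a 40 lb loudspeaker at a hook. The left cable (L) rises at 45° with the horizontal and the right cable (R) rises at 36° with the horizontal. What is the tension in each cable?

T_L = 32.76 lb, T_R = 28.64 lb

ΣF_x = 0: −T_L·cos45° + T_R·cos36° = 0 → T_R = 0.874032·T_L.
ΣF_y = 0: T_L·sin45° + T_R·sin36° = 40.
Substitute: T_L·(0.707107 + 0.874032·0.587785) = 40 → T_L = 32.7641 ≈ 32.76 lb.
Then T_R = 0.874032 × 32.7641 = 28.64 lb.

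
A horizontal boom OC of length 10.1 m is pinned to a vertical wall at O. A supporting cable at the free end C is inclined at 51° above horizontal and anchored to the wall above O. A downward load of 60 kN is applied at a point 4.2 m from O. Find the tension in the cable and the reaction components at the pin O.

T = 32.11 kN, O_x = 20.20 kN, O_y = 35.05 kN

ΣM about O: T·sin51°·10.1 − 60·4.2 = 0 → T = 252/(10.1·0.777146) = 32.1053 ≈ 32.11 kN.
ΣF_x = 0: O_x − T·cos51° = 0 → O_x = 32.1053 × 0.62932 = 20.20 kN.
ΣF_y = 0: O_y + T·sin51° − 60 = 0 → O_y = 60 − 32.1053 × 0.777146 = 35.05 kN.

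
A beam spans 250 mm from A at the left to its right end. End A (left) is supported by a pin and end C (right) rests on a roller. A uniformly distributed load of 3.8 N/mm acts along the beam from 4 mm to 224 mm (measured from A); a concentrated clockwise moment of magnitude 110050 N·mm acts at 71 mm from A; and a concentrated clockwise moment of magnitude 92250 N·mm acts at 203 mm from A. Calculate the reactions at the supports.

A_x = 0, A_y = -354.4 N, C_y = 1190 N

Resultant of the distributed load: 3.8 × 220 = 836 N at 114 mm from A.
ΣM about A: C_y·250 − (3.8·220)·114 − 110050 − 92250 = 0 → C_y = 297604/250 = 1190.42 ≈ 1190 N.
ΣF_y = 0: A_y + 1190.42 − 3.8·220 = 0 → A_y = -354.4 N.
ΣF_x = 0: no horizontal applied forces, so A_x = 0.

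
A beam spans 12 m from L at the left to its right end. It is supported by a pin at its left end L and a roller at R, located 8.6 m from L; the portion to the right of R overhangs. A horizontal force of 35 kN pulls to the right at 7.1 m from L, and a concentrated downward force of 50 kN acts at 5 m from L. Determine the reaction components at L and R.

L_x = -35.00 kN, L_y = 20.93 kN, R_y = 29.07 kN

Taking moments about L: R_y·8.6 − 50·5 = 0 → R_y = 250/8.6 = 29.0698 ≈ 29.07 kN.
ΣF_y = 0: L_y + 29.0698 − 50 = 0 → L_y = 20.93 kN.
ΣF_x = 0: L_x + 35 = 0 → L_x = -35.00 kN.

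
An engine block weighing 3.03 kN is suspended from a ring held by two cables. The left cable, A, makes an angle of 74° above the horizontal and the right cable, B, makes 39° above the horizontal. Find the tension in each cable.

ΣF_x = 0: −T_A·cos74° + T_B·cos39° = 0 → T_B = 0.354679·T_A.
ΣF_y = 0: T_A·sin74° + T_B·sin39° = 3.03.
Substitute: T_A·(0.961262 + 0.354679·0.62932) = 3.03 → T_A = 2.55811 ≈ 2.558 kN.
Then T_B = 0.354679 × 2.55811 = 0.9073 kN.

T_A = 2.558 kN, T_B = 0.9073 kN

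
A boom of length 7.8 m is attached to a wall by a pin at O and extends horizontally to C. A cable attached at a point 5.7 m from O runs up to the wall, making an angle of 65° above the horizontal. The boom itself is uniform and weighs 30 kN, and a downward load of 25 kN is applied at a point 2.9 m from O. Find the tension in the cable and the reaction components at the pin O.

ΣM about O: T·sin65°·5.7 − 30·3.9 − 25·2.9 = 0 → T = 189.5/(5.7·0.906308) = 36.6825 ≈ 36.68 kN.
ΣF_x = 0: O_x − T·cos65° = 0 → O_x = 36.6825 × 0.422618 = 15.50 kN.
ΣF_y = 0: O_y + T·sin65° − 30 − 25 = 0 → O_y = 55 − 36.6825 × 0.906308 = 21.75 kN.

T = 36.68 kN, O_x = 15.50 kN, O_y = 21.75 kN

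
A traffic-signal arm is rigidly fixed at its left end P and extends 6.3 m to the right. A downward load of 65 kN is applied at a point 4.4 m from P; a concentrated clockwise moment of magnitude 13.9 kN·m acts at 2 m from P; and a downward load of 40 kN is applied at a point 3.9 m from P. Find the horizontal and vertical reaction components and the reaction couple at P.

ΣF_x = 0: P_x = 0.
ΣF_y = 0: P_y − 65 − 40 = 0 → P_y = 105.0 kN.
ΣM about P: M_P − 65·4.4 − 13.9 − 40·3.9 = 0 → M_P = 455.9 kN·m.

P_x = 0, P_y = 105.0 kN, M_P = 455.9 kN·m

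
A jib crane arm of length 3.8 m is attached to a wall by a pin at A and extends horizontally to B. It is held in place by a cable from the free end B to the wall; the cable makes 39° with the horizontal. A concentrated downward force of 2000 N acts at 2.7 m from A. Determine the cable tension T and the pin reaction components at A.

ΣM about A: T·sin39°·3.8 − 2000·2.7 = 0 → T = 5400/(3.8·0.62932) = 2258.08 ≈ 2258 N.
ΣF_x = 0: A_x − T·cos39° = 0 → A_x = 2258.08 × 0.777146 = 1755 N.
ΣF_y = 0: A_y + T·sin39° − 2000 = 0 → A_y = 2000 − 2258.08 × 0.62932 = 578.9 N.

T = 2258 N, A_x = 1755 N, A_y = 578.9 N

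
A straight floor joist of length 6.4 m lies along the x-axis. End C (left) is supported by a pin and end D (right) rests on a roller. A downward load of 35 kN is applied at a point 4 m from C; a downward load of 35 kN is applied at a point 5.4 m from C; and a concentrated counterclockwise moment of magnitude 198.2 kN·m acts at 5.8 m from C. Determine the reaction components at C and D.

C_x = 0, C_y = 49.56 kN, D_y = 20.44 kN

Taking moments about C: D_y·6.4 − 35·4 − 35·5.4 + 198.2 = 0 → D_y = 130.8/6.4 = 20.4375 ≈ 20.44 kN.
ΣF_y = 0: C_y + 20.4375 − 35 − 35 = 0 → C_y = 49.56 kN.
ΣF_x = 0: no horizontal applied forces, so C_x = 0.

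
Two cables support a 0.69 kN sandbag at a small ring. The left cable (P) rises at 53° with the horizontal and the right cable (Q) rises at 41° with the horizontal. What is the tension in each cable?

T_P = 0.5220 kN, T_Q = 0.4163 kN

ΣF_x = 0: −T_P·cos53° + T_Q·cos41° = 0 → T_Q = 0.797413·T_P.
ΣF_y = 0: T_P·sin53° + T_Q·sin41° = 0.69.
Substitute: T_P·(0.798636 + 0.797413·0.656059) = 0.69 → T_P = 0.522021 ≈ 0.5220 kN.
Then T_Q = 0.797413 × 0.522021 = 0.4163 kN.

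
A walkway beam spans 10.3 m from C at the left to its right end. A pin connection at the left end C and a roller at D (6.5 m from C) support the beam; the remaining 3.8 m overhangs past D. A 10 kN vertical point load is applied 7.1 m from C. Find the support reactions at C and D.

ΣM about C: D_y·6.5 − 10·7.1 = 0 → D_y = 71/6.5 = 10.9231 ≈ 10.92 kN.
ΣF_y = 0: C_y + 10.9231 − 10 = 0 → C_y = -0.9231 kN.
ΣF_x = 0: no horizontal applied forces, so C_x = 0.

C_x = 0, C_y = -0.9231 kN, D_y = 10.92 kN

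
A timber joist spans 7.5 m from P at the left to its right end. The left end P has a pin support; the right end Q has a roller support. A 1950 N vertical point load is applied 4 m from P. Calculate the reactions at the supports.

Taking moments about P: Q_y·7.5 − 1950·4 = 0 → Q_y = 7800/7.5 = 1040 N.
ΣF_y = 0: P_y + 1040 − 1950 = 0 → P_y = 910.0 N.
ΣF_x = 0: no horizontal applied forces, so P_x = 0.

P_x = 0, P_y = 910.0 N, Q_y = 1040 N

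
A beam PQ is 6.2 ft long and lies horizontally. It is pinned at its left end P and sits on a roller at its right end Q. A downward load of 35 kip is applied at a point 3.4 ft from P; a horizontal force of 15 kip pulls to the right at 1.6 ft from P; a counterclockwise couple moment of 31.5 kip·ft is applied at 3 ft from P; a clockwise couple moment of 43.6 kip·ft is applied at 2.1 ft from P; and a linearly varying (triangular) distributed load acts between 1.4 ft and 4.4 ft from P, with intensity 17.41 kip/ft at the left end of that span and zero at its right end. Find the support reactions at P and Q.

Resultant of the triangular load: ½ × 17.41 × 3 = 26.115 kip, acting at 2.4 ft from P (one-third of the span from the peak).
ΣM about P: Q_y·6.2 − 35·3.4 + 31.5 − 43.6 − (½·17.41·3)·2.4 = 0 → Q_y = 193.776/6.2 = 31.2542 ≈ 31.25 kip.
ΣF_y = 0: P_y + 31.2542 − 35 − ½·17.41·3 = 0 → P_y = 29.86 kip.
ΣF_x = 0: P_x + 15 = 0 → P_x = -15.00 kip.

P_x = -15.00 kip, P_y = 29.86 kip, Q_y = 31.25 kip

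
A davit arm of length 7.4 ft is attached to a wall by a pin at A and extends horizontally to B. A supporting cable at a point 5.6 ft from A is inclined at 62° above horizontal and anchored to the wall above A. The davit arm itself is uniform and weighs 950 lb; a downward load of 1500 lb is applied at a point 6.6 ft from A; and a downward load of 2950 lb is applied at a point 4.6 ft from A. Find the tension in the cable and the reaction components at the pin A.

ΣM about A: T·sin62°·5.6 − 950·3.7 − 1500·6.6 − 2950·4.6 = 0 → T = 26985/(5.6·0.882948) = 5457.57 ≈ 5458 lb.
ΣF_x = 0: A_x − T·cos62° = 0 → A_x = 5457.57 × 0.469472 = 2562 lb.
ΣF_y = 0: A_y + T·sin62° − 950 − 1500 − 2950 = 0 → A_y = 5400 − 5457.57 × 0.882948 = 581.2 lb.

T = 5458 lb, A_x = 2562 lb, A_y = 581.2 lb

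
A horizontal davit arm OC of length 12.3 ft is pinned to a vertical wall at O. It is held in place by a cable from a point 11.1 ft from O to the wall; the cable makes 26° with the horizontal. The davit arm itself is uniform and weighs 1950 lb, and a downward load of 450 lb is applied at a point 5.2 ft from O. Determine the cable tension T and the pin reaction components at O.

ΣM about O: T·sin26°·11.1 − 1950·6.15 − 450·5.2 = 0 → T = 14332.5/(11.1·0.438371) = 2945.49 ≈ 2945 lb.
ΣF_x = 0: O_x − T·cos26° = 0 → O_x = 2945.49 × 0.898794 = 2647 lb.
ΣF_y = 0: O_y + T·sin26° − 1950 − 450 = 0 → O_y = 2400 − 2945.49 × 0.438371 = 1109 lb.

T = 2945 lb, O_x = 2647 lb, O_y = 1109 lb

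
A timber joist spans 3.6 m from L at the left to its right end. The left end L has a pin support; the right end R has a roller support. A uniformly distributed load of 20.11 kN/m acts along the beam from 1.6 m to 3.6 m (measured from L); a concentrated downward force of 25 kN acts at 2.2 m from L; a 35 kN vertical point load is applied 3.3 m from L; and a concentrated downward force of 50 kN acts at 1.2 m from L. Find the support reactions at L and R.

Resultant of the distributed load: 20.11 × 2 = 40.22 kN at 2.6 m from L.
Moments about L: R_y·3.6 − (20.11·2)·2.6 − 25·2.2 − 35·3.3 − 50·1.2 = 0 → R_y = 335.072/3.6 = 93.0756 ≈ 93.08 kN.
ΣF_y = 0: L_y + 93.0756 − 20.11·2 − 25 − 35 − 50 = 0 → L_y = 57.14 kN.
ΣF_x = 0: no horizontal applied forces, so L_x = 0.

L_x = 0, L_y = 57.14 kN, R_y = 93.08 kN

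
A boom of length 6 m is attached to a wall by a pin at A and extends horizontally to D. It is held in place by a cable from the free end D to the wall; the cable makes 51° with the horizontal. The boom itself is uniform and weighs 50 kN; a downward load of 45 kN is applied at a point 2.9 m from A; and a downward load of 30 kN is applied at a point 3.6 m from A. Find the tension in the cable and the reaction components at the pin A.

ΣM about A: T·sin51°·6 − 50·3 − 45·2.9 − 30·3.6 = 0 → T = 388.5/(6·0.777146) = 83.3177 ≈ 83.32 kN.
ΣF_x = 0: A_x − T·cos51° = 0 → A_x = 83.3177 × 0.62932 = 52.43 kN.
ΣF_y = 0: A_y + T·sin51° − 50 − 45 − 30 = 0 → A_y = 125 − 83.3177 × 0.777146 = 60.25 kN.

T = 83.32 kN, A_x = 52.43 kN, A_y = 60.25 kN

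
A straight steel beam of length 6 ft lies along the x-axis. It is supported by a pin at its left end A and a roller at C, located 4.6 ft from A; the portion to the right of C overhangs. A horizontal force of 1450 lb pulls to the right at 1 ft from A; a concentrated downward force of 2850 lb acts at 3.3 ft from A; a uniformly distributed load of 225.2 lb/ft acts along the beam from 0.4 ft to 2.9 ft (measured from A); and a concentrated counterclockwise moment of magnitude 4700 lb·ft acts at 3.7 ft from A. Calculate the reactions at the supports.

Resultant of the distributed load: 225.2 × 2.5 = 563 lb at 1.65 ft from A.
ΣM about A: C_y·4.6 − 2850·3.3 − (225.2·2.5)·1.65 + 4700 = 0 → C_y = 5633.95/4.6 = 1224.77 ≈ 1225 lb.
ΣF_y = 0: A_y + 1224.77 − 2850 − 225.2·2.5 = 0 → A_y = 2188 lb.
ΣF_x = 0: A_x + 1450 = 0 → A_x = -1450 lb.

A_x = -1450 lb, A_y = 2188 lb, C_y = 1225 lb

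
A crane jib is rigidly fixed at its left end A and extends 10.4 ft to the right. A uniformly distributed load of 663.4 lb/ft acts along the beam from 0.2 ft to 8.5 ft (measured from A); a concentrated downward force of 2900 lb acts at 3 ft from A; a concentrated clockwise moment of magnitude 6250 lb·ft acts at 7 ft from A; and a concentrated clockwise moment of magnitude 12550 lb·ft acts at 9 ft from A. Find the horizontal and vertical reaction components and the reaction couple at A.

Resultant of the distributed load: 663.4 × 8.3 = 5506.22 lb at 4.35 ft from A.
ΣF_x = 0: A_x = 0.
ΣF_y = 0: A_y − 663.4·8.3 − 2900 = 0 → A_y = 8406 lb.
ΣM about A: M_A − (663.4·8.3)·4.35 − 2900·3 − 6250 − 12550 = 0 → M_A = 51450 lb·ft.

A_x = 0, A_y = 8406 lb, M_A = 51450 lb·ft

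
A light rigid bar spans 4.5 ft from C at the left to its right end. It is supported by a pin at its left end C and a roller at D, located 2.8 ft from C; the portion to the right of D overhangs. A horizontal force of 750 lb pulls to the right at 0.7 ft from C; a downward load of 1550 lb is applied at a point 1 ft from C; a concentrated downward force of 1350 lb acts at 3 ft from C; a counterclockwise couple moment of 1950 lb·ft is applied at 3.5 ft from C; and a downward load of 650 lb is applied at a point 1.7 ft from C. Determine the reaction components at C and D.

ΣM about C: D_y·2.8 − 1550·1 − 1350·3 + 1950 − 650·1.7 = 0 → D_y = 4755/2.8 = 1698.21 ≈ 1698 lb.
ΣF_y = 0: C_y + 1698.21 − 1550 − 1350 − 650 = 0 → C_y = 1852 lb.
ΣF_x = 0: C_x + 750 = 0 → C_x = -750.0 lb.

C_x = -750.0 lb, C_y = 1852 lb, D_y = 1698 lb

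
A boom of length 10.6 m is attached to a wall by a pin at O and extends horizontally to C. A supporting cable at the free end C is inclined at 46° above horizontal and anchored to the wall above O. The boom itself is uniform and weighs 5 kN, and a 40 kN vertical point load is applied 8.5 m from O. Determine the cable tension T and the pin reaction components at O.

T = 48.07 kN, O_x = 33.39 kN, O_y = 10.42 kN

ΣM about O: T·sin46°·10.6 − 5·5.3 − 40·8.5 = 0 → T = 366.5/(10.6·0.71934) = 48.0655 ≈ 48.07 kN.
ΣF_x = 0: O_x − T·cos46° = 0 → O_x = 48.0655 × 0.694658 = 33.39 kN.
ΣF_y = 0: O_y + T·sin46° − 5 − 40 = 0 → O_y = 45 − 48.0655 × 0.71934 = 10.42 kN.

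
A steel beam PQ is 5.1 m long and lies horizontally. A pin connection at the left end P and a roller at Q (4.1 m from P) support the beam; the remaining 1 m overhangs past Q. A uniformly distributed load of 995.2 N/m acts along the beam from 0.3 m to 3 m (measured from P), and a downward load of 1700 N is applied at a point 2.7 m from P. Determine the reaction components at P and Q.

P_x = 0, P_y = 2186 N, Q_y = 2201 N

Resultant of the distributed load: 995.2 × 2.7 = 2687.04 N at 1.65 m from P.
ΣM about P: Q_y·4.1 − (995.2·2.7)·1.65 − 1700·2.7 = 0 → Q_y = 9023.616/4.1 = 2200.88 ≈ 2201 N.
ΣF_y = 0: P_y + 2200.88 − 995.2·2.7 − 1700 = 0 → P_y = 2186 N.
ΣF_x = 0: no horizontal applied forces, so P_x = 0.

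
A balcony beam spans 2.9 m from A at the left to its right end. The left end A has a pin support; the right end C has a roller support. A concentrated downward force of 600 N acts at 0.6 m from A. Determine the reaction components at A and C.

A_x = 0, A_y = 475.9 N, C_y = 124.1 N

Taking moments about A: C_y·2.9 − 600·0.6 = 0 → C_y = 360/2.9 = 124.138 ≈ 124.1 N.
ΣF_y = 0: A_y + 124.138 − 600 = 0 → A_y = 475.9 N.
ΣF_x = 0: no horizontal applied forces, so A_x = 0.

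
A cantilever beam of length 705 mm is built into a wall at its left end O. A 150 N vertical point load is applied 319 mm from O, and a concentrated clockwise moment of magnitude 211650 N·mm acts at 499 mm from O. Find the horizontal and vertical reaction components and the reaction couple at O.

O_x = 0, O_y = 150.0 N, M_O = 259500 N·mm

ΣF_x = 0: O_x = 0.
ΣF_y = 0: O_y − 150 = 0 → O_y = 150.0 N.
ΣM about O: M_O − 150·319 − 211650 = 0 → M_O = 259500 N·mm.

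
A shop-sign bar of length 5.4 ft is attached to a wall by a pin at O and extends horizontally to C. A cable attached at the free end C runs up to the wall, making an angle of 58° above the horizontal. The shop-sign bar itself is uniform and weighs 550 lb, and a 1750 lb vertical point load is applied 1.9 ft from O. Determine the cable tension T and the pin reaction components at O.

ΣM about O: T·sin58°·5.4 − 550·2.7 − 1750·1.9 = 0 → T = 4810/(5.4·0.848048) = 1050.34 ≈ 1050 lb.
ΣF_x = 0: O_x − T·cos58° = 0 → O_x = 1050.34 × 0.529919 = 556.6 lb.
ΣF_y = 0: O_y + T·sin58° − 550 − 1750 = 0 → O_y = 2300 − 1050.34 × 0.848048 = 1409 lb.

T = 1050 lb, O_x = 556.6 lb, O_y = 1409 lb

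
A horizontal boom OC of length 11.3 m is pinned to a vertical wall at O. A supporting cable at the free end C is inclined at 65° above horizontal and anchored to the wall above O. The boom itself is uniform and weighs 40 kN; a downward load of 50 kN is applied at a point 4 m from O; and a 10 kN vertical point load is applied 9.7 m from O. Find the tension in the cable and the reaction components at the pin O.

T = 51.07 kN, O_x = 21.58 kN, O_y = 53.72 kN

ΣM about O: T·sin65°·11.3 − 40·5.65 − 50·4 − 10·9.7 = 0 → T = 523/(11.3·0.906308) = 51.0678 ≈ 51.07 kN.
ΣF_x = 0: O_x − T·cos65° = 0 → O_x = 51.0678 × 0.422618 = 21.58 kN.
ΣF_y = 0: O_y + T·sin65° − 40 − 50 − 10 = 0 → O_y = 100 − 51.0678 × 0.906308 = 53.72 kN.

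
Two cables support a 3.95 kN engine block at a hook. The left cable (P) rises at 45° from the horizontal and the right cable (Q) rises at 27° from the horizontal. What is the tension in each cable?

T_P = 3.701 kN, T_Q = 2.937 kN

ΣF_x = 0: −T_P·cos45° + T_Q·cos27° = 0 → T_Q = 0.793604·T_P.
ΣF_y = 0: T_P·sin45° + T_Q·sin27° = 3.95.
Substitute: T_P·(0.707107 + 0.793604·0.45399) = 3.95 → T_P = 3.7006 ≈ 3.701 kN.
Then T_Q = 0.793604 × 3.7006 = 2.937 kN.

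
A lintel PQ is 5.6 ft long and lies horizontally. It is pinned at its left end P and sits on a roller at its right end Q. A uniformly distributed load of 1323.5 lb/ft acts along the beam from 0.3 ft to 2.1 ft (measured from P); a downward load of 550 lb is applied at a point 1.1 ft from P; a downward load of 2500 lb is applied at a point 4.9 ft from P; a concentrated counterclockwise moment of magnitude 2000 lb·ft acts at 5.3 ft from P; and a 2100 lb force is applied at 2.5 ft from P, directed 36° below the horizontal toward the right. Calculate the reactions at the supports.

P_x = -1699 lb, P_y = 3667 lb, Q_y = 3000 lb

Resultant of the distributed load: 1323.5 × 1.8 = 2382.3 lb at 1.2 ft from P.
Moments about P: Q_y·5.6 − (1323.5·1.8)·1.2 − 550·1.1 − 2500·4.9 + 2000 − 2100·sin36°·2.5 = 0 → Q_y = 16799.6/5.6 = 2999.93 ≈ 3000 lb.
ΣF_y = 0: P_y + 2999.93 − 1323.5·1.8 − 550 − 2500 − 2100·sin36° = 0 → P_y = 3667 lb.
ΣF_x = 0: P_x + 2100·cos36° = 0 → P_x = -1699 lb.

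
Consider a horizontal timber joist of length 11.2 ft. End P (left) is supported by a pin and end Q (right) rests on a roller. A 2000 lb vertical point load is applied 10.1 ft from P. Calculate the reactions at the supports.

Taking moments about P: Q_y·11.2 − 2000·10.1 = 0 → Q_y = 20200/11.2 = 1803.57 ≈ 1804 lb.
ΣF_y = 0: P_y + 1803.57 − 2000 = 0 → P_y = 196.4 lb.
ΣF_x = 0: no horizontal applied forces, so P_x = 0.

P_x = 0, P_y = 196.4 lb, Q_y = 1804 lb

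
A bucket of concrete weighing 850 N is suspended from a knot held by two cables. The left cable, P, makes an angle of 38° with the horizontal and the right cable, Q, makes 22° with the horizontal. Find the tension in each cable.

ΣF_x = 0: −T_P·cos38° + T_Q·cos22° = 0 → T_Q = 0.849897·T_P.
ΣF_y = 0: T_P·sin38° + T_Q·sin22° = 850.
Substitute: T_P·(0.615661 + 0.849897·0.374607) = 850 → T_P = 910.027 ≈ 910.0 N.
Then T_Q = 0.849897 × 910.027 = 773.4 N.

T_P = 910.0 N, T_Q = 773.4 N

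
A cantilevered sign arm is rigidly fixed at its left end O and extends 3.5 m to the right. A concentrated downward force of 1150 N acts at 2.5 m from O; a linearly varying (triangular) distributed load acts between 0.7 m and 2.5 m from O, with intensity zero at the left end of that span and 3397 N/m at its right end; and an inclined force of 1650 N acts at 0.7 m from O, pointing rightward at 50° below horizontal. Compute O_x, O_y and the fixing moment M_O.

Resultant of the triangular load: ½ × 3397 × 1.8 = 3057.3 N, acting at 1.9 m from O (one-third of the span from the peak).
ΣF_x = 0: O_x + 1650·cos50° = 0 → O_x = -1061 N.
ΣF_y = 0: O_y − 1150 − ½·3397·1.8 − 1650·sin50° = 0 → O_y = 5471 N.
ΣM about O: M_O − 1150·2.5 − (½·3397·1.8)·1.9 − 1650·sin50°·0.7 = 0 → M_O = 9569 N·m.

O_x = -1061 N, O_y = 5471 N, M_O = 9569 N·m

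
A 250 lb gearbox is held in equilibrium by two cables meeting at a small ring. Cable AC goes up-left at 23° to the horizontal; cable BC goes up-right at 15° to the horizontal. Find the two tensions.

ΣF_x = 0: −T_AC·cos23° + T_BC·cos15° = 0 → T_BC = 0.952977·T_AC.
ΣF_y = 0: T_AC·sin23° + T_BC·sin15° = 250.
Substitute: T_AC·(0.390731 + 0.952977·0.258819) = 250 → T_AC = 392.231 ≈ 392.2 lb.
Then T_BC = 0.952977 × 392.231 = 373.8 lb.

T_AC = 392.2 lb, T_BC = 373.8 lb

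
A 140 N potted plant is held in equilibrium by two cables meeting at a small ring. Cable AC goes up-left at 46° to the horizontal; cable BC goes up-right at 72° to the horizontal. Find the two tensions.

T_AC = 49.00 N, T_BC = 110.1 N

ΣF_x = 0: −T_AC·cos46° + T_BC·cos72° = 0 → T_BC = 2.24796·T_AC.
ΣF_y = 0: T_AC·sin46° + T_BC·sin72° = 140.
Substitute: T_AC·(0.71934 + 2.24796·0.951057) = 140 → T_AC = 48.9977 ≈ 49.00 N.
Then T_BC = 2.24796 × 48.9977 = 110.1 N.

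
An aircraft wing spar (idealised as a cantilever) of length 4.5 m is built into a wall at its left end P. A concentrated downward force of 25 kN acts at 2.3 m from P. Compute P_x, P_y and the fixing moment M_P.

ΣF_x = 0: P_x = 0.
ΣF_y = 0: P_y − 25 = 0 → P_y = 25.00 kN.
ΣM about P: M_P − 25·2.3 = 0 → M_P = 57.50 kN·m.

P_x = 0, P_y = 25.00 kN, M_P = 57.50 kN·m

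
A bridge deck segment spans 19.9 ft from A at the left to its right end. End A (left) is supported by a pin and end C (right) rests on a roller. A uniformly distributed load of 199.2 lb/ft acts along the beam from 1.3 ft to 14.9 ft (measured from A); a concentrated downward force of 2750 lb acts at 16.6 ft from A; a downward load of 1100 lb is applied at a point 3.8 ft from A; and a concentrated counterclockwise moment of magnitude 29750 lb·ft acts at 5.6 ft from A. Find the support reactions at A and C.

A_x = 0, A_y = 4447 lb, C_y = 2112 lb

Resultant of the distributed load: 199.2 × 13.6 = 2709.12 lb at 8.1 ft from A.
Taking moments about A: C_y·19.9 − (199.2·13.6)·8.1 − 2750·16.6 − 1100·3.8 + 29750 = 0 → C_y = 42023.872/19.9 = 2111.75 ≈ 2112 lb.
ΣF_y = 0: A_y + 2111.75 − 199.2·13.6 − 2750 − 1100 = 0 → A_y = 4447 lb.
ΣF_x = 0: no horizontal applied forces, so A_x = 0.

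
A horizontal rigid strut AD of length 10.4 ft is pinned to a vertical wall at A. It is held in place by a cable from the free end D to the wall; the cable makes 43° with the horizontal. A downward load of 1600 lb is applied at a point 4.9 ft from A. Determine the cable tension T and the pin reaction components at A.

ΣM about A: T·sin43°·10.4 − 1600·4.9 = 0 → T = 7840/(10.4·0.681998) = 1105.35 ≈ 1105 lb.
ΣF_x = 0: A_x − T·cos43° = 0 → A_x = 1105.35 × 0.731354 = 808.4 lb.
ΣF_y = 0: A_y + T·sin43° − 1600 = 0 → A_y = 1600 − 1105.35 × 0.681998 = 846.2 lb.

T = 1105 lb, A_x = 808.4 lb, A_y = 846.2 lb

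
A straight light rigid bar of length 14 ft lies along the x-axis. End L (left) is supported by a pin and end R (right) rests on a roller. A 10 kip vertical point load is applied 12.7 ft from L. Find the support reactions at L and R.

L_x = 0, L_y = 0.9286 kip, R_y = 9.071 kip

Moments about L: R_y·14 − 10·12.7 = 0 → R_y = 127/14 = 9.07143 ≈ 9.071 kip.
ΣF_y = 0: L_y + 9.07143 − 10 = 0 → L_y = 0.9286 kip.
ΣF_x = 0: no horizontal applied forces, so L_x = 0.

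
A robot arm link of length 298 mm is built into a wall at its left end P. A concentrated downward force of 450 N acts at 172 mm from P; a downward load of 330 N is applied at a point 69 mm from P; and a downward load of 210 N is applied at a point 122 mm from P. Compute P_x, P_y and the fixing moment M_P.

ΣF_x = 0: P_x = 0.
ΣF_y = 0: P_y − 450 − 330 − 210 = 0 → P_y = 990.0 N.
ΣM about P: M_P − 450·172 − 330·69 − 210·122 = 0 → M_P = 125800 N·mm.

P_x = 0, P_y = 990.0 N, M_P = 125800 N·mm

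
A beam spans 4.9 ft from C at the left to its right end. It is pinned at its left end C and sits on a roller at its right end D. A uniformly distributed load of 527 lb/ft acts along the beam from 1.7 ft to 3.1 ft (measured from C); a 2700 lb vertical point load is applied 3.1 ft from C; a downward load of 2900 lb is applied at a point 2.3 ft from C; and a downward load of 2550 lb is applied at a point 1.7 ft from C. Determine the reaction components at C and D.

C_x = 0, C_y = 4572 lb, D_y = 4315 lb

Resultant of the distributed load: 527 × 1.4 = 737.8 lb at 2.4 ft from C.
Moments about C: D_y·4.9 − (527·1.4)·2.4 − 2700·3.1 − 2900·2.3 − 2550·1.7 = 0 → D_y = 21145.72/4.9 = 4315.45 ≈ 4315 lb.
ΣF_y = 0: C_y + 4315.45 − 527·1.4 − 2700 − 2900 − 2550 = 0 → C_y = 4572 lb.
ΣF_x = 0: no horizontal applied forces, so C_x = 0.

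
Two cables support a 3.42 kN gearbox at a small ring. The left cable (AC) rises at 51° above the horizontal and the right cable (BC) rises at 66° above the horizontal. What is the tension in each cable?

ΣF_x = 0: −T_AC·cos51° + T_BC·cos66° = 0 → T_BC = 1.54724·T_AC.
ΣF_y = 0: T_AC·sin51° + T_BC·sin66° = 3.42.
Substitute: T_AC·(0.777146 + 1.54724·0.913545) = 3.42 → T_AC = 1.5612 ≈ 1.561 kN.
Then T_BC = 1.54724 × 1.5612 = 2.416 kN.

T_AC = 1.561 kN, T_BC = 2.416 kN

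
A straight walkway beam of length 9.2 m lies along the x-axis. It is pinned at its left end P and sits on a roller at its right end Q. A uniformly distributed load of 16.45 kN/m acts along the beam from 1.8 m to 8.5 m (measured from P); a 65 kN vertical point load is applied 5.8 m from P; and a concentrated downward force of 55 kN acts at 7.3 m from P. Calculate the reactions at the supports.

P_x = 0, P_y = 83.90 kN, Q_y = 146.3 kN

Resultant of the distributed load: 16.45 × 6.7 = 110.215 kN at 5.15 m from P.
Moments about P: Q_y·9.2 − (16.45·6.7)·5.15 − 65·5.8 − 55·7.3 = 0 → Q_y = 1346.10725/9.2 = 146.316 ≈ 146.3 kN.
ΣF_y = 0: P_y + 146.316 − 16.45·6.7 − 65 − 55 = 0 → P_y = 83.90 kN.
ΣF_x = 0: no horizontal applied forces, so P_x = 0.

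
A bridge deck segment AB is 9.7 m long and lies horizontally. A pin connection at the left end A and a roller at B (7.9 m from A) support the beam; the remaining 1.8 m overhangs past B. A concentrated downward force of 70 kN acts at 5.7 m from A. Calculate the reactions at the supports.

A_x = 0, A_y = 19.49 kN, B_y = 50.51 kN

Moments about A: B_y·7.9 − 70·5.7 = 0 → B_y = 399/7.9 = 50.5063 ≈ 50.51 kN.
ΣF_y = 0: A_y + 50.5063 − 70 = 0 → A_y = 19.49 kN.
ΣF_x = 0: no horizontal applied forces, so A_x = 0.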